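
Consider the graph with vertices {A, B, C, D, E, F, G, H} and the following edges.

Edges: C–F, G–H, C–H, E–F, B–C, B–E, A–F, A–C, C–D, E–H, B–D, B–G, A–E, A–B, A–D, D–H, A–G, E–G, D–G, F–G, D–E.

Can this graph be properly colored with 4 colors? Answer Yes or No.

No

A, B, D, E, G are pairwise adjacent (a clique of size 5), so at least 5 colors are needed.
So 4 colors are not enough.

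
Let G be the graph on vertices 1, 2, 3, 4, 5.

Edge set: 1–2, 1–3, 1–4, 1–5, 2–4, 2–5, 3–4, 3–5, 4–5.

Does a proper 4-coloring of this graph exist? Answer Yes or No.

Yes

The chromatic number is 4. 1, 2, 4, 5 are pairwise adjacent (a clique of size 4), so at least 4 colors are needed.
4 colors suffice: color a → {4}; color b → {5}; color c → {1}; color d → {2, 3}.
That is already a proper 4-coloring.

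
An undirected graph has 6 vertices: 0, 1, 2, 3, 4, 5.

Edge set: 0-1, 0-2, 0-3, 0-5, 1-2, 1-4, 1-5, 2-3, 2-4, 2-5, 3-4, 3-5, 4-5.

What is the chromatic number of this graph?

4

2, 3, 4, 5 are pairwise adjacent (a clique of size 4), so at least 4 colors are needed.
A valid assignment using 4 colors: 0=green, 1=yellow, 2=red, 3=yellow, 4=green, 5=blue. Each edge has distinct colors on its endpoints.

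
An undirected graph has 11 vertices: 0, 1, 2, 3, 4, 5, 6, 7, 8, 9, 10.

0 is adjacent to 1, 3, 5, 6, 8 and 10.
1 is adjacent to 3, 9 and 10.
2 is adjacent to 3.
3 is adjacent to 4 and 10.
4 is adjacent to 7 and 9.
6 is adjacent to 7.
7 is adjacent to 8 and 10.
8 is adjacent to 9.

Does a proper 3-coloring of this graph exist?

No

0, 1, 3, 10 form a clique, so at least 4 colors are needed.
So 3 colors are not enough.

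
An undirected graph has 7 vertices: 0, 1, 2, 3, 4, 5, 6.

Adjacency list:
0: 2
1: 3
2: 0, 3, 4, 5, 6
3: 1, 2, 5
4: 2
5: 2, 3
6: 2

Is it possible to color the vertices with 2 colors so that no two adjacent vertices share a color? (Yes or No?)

2, 3, 5 are pairwise adjacent, so at least 3 colors are needed.
So 2 colors are not enough.

No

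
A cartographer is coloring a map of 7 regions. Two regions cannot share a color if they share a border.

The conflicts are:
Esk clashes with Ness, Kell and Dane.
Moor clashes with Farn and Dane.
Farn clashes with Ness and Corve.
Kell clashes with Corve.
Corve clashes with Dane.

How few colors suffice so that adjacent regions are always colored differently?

The cycle Dane-Corve-Farn-Ness-Esk-Dane has odd length 5, so it cannot be 2-colored; at least 3 colors are needed.
3 colors suffice: color 1 → {Esk, Farn}; color 2 → {Moor, Ness, Corve}; color 3 → {Kell, Dane}. Each listed conflict is separated.

3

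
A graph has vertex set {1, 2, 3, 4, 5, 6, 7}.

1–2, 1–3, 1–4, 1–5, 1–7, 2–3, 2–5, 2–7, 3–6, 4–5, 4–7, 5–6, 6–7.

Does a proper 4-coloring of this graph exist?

Yes

The chromatic number is 3. 1, 2, 3 are mutually adjacent, so at least 3 colors are needed.
3 colors suffice: color a → {1, 6}; color b → {3, 5, 7}; color c → {2, 4}.
Since 4 ≥ 3, a proper 4-coloring certainly exists.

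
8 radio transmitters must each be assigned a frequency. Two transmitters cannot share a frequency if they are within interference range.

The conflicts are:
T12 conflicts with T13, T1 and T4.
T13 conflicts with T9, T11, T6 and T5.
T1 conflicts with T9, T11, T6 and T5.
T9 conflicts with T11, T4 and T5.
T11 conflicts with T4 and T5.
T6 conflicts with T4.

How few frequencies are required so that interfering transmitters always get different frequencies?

T1, T9, T11, T5 all conflict with each other, so at least 4 frequencies are needed.
A valid assignment using 4 frequencies: T12=2, T13=1, T1=1, T9=2, T11=3, T6=2, T4=1, T5=4. Each listed conflict is separated.

4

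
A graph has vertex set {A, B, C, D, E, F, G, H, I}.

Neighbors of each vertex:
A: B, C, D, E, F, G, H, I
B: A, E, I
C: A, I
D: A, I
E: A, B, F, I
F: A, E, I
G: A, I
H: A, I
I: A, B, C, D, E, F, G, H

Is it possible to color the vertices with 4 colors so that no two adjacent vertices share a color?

The chromatic number is 4. A, E, F, I are mutually adjacent (a clique of size 4), so at least 4 colors are needed.
4 colors suffice: color 1 → {I}; color 2 → {A}; color 3 → {C, D, E, G, H}; color 4 → {B, F}.
That is already a proper 4-coloring.

Yes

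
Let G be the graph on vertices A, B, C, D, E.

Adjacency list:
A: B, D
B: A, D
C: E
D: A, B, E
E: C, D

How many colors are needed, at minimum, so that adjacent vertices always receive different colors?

3

A, B, D are pairwise adjacent, so at least 3 colors are needed.
One proper 3-coloring: A=blue, B=green, C=red, D=red, E=blue. Every edge joins two different colors.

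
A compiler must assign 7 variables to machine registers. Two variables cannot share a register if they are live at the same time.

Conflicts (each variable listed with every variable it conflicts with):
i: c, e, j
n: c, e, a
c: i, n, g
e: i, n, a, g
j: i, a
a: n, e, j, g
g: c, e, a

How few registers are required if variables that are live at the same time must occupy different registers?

n, e, a pairwise conflict, so at least 3 registers are needed.
3 registers suffice: register 1 → {c, e, j}; register 2 → {i, a}; register 3 → {n, g}. Every pair that conflicts lands in different registers.

3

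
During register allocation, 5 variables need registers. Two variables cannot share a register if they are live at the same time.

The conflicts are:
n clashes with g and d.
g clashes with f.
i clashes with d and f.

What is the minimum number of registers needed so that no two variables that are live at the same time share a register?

The cycle i-d-n-g-f-i has odd length 5, so it cannot be 2-colored; at least 3 registers are needed.
Using 3 registers: n=1, g=2, i=1, d=2, f=3. Each listed conflict is separated.

3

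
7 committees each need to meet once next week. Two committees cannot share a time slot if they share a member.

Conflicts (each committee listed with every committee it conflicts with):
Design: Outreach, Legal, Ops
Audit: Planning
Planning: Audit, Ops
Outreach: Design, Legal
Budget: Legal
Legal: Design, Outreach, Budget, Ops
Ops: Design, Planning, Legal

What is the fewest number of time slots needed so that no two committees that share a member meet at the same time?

Design, Legal, Ops are mutually in conflict, so at least 3 time slots are needed.
A valid assignment using 3 time slots: Design=3, Audit=2, Planning=1, Outreach=2, Budget=2, Legal=1, Ops=2. No two conflicting committees share a time slot.

3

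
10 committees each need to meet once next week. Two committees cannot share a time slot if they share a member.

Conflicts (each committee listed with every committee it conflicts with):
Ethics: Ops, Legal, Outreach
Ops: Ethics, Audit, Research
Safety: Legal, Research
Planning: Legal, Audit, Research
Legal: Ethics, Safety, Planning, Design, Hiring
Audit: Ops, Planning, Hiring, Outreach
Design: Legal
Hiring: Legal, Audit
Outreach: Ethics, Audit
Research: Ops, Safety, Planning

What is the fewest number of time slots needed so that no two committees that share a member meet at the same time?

The cycle Audit-Outreach-Ethics-Legal-Hiring-Audit has odd length 5, so it cannot be 2-colored; at least 3 time slots are needed.
Using 3 time slots: Ethics=2, Ops=3, Safety=2, Planning=2, Legal=1, Audit=1, Design=2, Hiring=2, Outreach=3, Research=1. Every pair that conflicts lands in different time slots.

3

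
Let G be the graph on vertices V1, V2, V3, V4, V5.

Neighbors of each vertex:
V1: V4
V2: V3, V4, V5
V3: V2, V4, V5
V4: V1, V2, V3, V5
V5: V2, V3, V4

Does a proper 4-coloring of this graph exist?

The chromatic number is 4. V2, V3, V4, V5 are pairwise adjacent (a clique of size 4), so at least 4 colors are needed.
4 colors suffice: color red → {V4}; color blue → {V1, V2}; color green → {V3}; color yellow → {V5}.
That is already a proper 4-coloring.

Yes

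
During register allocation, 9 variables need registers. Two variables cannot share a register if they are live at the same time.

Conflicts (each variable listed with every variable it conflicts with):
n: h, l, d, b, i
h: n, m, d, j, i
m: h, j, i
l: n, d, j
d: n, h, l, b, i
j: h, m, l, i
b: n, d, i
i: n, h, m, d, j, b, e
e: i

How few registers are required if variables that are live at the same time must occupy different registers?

4

h, m, j, i pairwise conflict, so at least 4 registers are needed.
4 registers suffice: register 1 → {l, i}; register 2 → {d, j, e}; register 3 → {n, m}; register 4 → {h, b}. No two conflicting variables share a register.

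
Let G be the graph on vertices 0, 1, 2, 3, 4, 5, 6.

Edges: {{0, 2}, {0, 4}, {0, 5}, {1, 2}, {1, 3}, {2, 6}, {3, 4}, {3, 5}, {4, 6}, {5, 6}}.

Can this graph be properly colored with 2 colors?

The cycle 2-6-4-3-1-2 has odd length 5, so it cannot be 2-colored; at least 3 colors are needed.
So 2 colors are not enough.

No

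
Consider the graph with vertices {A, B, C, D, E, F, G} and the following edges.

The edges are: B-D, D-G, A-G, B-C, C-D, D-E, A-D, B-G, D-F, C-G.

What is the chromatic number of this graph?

4

B, C, D, G form a clique, so at least 4 colors are needed.
4 colors suffice: color red → {D}; color blue → {E, F, G}; color green → {A, B}; color yellow → {C}. Every edge joins two different colors.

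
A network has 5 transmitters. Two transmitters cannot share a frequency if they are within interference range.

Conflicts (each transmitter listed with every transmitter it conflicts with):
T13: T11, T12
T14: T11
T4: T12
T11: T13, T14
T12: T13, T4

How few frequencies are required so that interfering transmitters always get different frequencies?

T14 and T11 conflict, so at least 2 frequencies are needed.
A valid assignment using 2 frequencies: T13=2, T14=2, T4=2, T11=1, T12=1. Every pair that conflicts lands in different frequencies.

2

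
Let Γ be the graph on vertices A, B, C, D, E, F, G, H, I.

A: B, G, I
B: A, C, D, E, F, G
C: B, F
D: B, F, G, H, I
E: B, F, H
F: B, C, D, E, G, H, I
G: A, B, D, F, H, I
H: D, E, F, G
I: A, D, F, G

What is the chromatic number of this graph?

4

B, D, F, G form a clique, so at least 4 colors are needed.
4 colors suffice: color 1 → {A, F}; color 2 → {B, H, I}; color 3 → {C, E, G}; color 4 → {D}. Every edge joins two different colors.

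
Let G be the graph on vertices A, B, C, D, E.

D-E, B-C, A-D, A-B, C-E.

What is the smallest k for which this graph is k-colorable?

3

The cycle B-A-D-E-C-B has odd length 5, so it cannot be 2-colored; at least 3 colors are needed.
One proper 3-coloring: A=2, B=1, C=2, D=1, E=3. Every edge joins two different colors.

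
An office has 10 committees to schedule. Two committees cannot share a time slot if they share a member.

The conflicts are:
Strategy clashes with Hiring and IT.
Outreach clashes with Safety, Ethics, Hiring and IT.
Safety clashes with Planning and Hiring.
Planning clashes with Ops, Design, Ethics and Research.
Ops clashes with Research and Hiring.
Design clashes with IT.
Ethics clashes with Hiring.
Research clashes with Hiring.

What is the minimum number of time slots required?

3

Outreach, Safety, Hiring all conflict with each other, so at least 3 time slots are needed.
3 time slots suffice: time slot 1 → {Planning, Hiring, IT}; time slot 2 → {Strategy, Outreach, Design, Research}; time slot 3 → {Safety, Ops, Ethics}. Each listed conflict is separated.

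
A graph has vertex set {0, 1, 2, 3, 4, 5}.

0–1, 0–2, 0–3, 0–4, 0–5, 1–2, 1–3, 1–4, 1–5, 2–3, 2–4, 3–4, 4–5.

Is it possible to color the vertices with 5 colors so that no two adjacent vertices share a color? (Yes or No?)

The chromatic number is 5. 0, 1, 2, 3, 4 form a clique, so at least 5 colors are needed.
5 colors suffice: color red → {0}; color blue → {4}; color green → {1}; color yellow → {2, 5}; color purple → {3}.
That is already a proper 5-coloring.

Yes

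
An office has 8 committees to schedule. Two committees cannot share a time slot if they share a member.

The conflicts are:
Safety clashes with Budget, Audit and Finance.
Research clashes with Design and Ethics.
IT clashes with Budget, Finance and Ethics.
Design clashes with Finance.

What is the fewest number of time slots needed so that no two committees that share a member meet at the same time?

3

The cycle Research-Design-Finance-IT-Ethics-Research has odd length 5, so it cannot be 2-colored; at least 3 time slots are needed.
A valid assignment using 3 time slots: Safety=2, Research=3, IT=2, Budget=1, Audit=1, Design=2, Finance=1, Ethics=1. Each listed conflict is separated.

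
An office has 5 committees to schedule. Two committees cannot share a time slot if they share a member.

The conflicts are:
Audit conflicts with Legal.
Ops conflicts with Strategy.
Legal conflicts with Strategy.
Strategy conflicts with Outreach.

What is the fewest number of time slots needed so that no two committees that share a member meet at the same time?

Strategy and Outreach conflict, so at least 2 time slots are needed.
2 time slots suffice: Audit=1, Ops=2, Legal=2, Strategy=1, Outreach=2. Each listed conflict is separated.

2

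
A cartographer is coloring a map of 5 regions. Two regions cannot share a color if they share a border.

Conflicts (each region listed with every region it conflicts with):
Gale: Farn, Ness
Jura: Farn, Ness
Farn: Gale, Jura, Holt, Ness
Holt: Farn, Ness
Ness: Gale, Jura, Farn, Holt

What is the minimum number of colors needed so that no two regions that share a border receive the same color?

Jura, Farn, Ness are mutually in conflict, so at least 3 colors are needed.
3 colors suffice: Gale=3, Jura=3, Farn=1, Holt=3, Ness=2. Each listed conflict is separated.

3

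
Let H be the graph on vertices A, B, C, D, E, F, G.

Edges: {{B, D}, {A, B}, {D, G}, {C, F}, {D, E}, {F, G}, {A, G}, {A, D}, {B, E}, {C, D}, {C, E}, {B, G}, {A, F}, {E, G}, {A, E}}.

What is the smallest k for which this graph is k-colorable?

5

A, B, D, E, G are mutually adjacent (a clique of size 5), so at least 5 colors are needed.
5 colors suffice: color 1 → {D, F}; color 2 → {C, G}; color 3 → {A}; color 4 → {E}; color 5 → {B}. No two adjacent vertices share a color.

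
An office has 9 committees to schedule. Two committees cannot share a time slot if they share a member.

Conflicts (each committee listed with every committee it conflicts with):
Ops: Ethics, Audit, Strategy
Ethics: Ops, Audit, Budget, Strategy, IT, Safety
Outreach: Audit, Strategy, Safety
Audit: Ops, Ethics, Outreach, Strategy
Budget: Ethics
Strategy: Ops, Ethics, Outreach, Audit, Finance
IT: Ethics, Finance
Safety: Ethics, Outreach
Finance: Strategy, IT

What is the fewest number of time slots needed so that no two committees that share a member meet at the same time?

Ops, Ethics, Audit, Strategy all conflict with each other, so at least 4 time slots are needed.
4 time slots suffice: time slot 1 → {Ethics, Outreach, Finance}; time slot 2 → {Budget, Strategy, IT, Safety}; time slot 3 → {Audit}; time slot 4 → {Ops}. No two conflicting committees share a time slot.

4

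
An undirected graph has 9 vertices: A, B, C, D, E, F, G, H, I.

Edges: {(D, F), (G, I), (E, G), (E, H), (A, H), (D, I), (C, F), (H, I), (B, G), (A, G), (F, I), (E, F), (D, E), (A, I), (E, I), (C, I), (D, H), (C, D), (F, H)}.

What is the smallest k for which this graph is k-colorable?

5

D, E, F, H, I are mutually adjacent (a clique of size 5), so at least 5 colors are needed.
A valid assignment using 5 colors: A=4, B=1, C=3, D=4, E=5, F=2, G=2, H=3, I=1. Every edge joins two different colors.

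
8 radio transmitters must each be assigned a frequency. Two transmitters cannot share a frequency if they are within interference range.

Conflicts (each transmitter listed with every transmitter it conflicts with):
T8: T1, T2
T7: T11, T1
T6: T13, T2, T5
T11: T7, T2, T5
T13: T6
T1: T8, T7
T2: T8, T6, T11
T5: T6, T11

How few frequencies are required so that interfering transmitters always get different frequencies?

3

The cycle T11-T2-T8-T1-T7-T11 has odd length 5, so it cannot be 2-colored; at least 3 frequencies are needed.
3 frequencies suffice: frequency 1 → {T7, T13, T2, T5}; frequency 2 → {T8, T6, T11}; frequency 3 → {T1}. No two conflicting transmitters share a frequency.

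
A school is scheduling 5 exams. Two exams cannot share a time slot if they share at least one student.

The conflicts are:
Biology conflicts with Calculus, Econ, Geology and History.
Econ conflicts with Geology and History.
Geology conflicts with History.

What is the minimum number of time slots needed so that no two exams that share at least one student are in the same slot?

4

Biology, Econ, Geology, History are mutually in conflict, so at least 4 time slots are needed.
A valid assignment using 4 time slots: Biology=1, Calculus=2, Econ=3, Geology=4, History=2. Every pair that conflicts lands in different time slots.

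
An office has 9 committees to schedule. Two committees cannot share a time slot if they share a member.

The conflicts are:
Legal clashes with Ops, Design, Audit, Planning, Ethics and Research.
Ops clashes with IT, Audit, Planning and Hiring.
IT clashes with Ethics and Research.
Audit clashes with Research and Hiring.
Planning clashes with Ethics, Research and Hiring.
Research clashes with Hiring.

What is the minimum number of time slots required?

Legal, Planning, Research are mutually in conflict, so at least 3 time slots are needed.
3 time slots suffice: time slot 1 → {Legal, IT, Hiring}; time slot 2 → {Ops, Design, Ethics, Research}; time slot 3 → {Audit, Planning}. No two conflicting committees share a time slot.

3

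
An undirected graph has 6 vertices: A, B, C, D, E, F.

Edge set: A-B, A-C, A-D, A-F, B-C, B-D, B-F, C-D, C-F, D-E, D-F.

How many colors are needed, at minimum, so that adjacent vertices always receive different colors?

5

A, B, C, D, F are pairwise adjacent (a clique of size 5), so at least 5 colors are needed.
5 colors suffice: A=3, B=4, C=5, D=1, E=2, F=2. Every edge joins two different colors.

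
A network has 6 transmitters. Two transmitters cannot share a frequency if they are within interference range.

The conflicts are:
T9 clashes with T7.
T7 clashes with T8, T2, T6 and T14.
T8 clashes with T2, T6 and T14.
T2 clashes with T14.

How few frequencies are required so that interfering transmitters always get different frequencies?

T7, T8, T2, T14 pairwise conflict, so at least 4 frequencies are needed.
Using 4 frequencies: T9=2, T7=1, T8=2, T2=4, T6=3, T14=3. No two conflicting transmitters share a frequency.

4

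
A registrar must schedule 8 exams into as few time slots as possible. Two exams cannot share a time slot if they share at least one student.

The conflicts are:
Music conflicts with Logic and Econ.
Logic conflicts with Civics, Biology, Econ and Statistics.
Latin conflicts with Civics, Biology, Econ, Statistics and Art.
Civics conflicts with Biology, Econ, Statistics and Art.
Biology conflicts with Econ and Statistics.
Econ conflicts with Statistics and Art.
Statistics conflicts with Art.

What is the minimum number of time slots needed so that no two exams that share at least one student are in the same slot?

Latin, Civics, Biology, Econ, Statistics are mutually in conflict, so at least 5 time slots are needed.
5 time slots suffice: Music=2, Logic=5, Latin=5, Civics=2, Biology=4, Econ=1, Statistics=3, Art=4. Every pair that conflicts lands in different time slots.

5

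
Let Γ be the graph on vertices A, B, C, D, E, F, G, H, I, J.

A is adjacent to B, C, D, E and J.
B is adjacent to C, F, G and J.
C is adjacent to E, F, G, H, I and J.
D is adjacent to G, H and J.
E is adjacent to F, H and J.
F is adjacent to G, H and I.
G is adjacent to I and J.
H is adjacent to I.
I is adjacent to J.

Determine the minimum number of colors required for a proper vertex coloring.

C, G, I, J form a clique, so at least 4 colors are needed.
4 colors suffice: color red → {C, D}; color blue → {F, J}; color green → {A, G, H}; color yellow → {B, E, I}. Each edge has distinct colors on its endpoints.

4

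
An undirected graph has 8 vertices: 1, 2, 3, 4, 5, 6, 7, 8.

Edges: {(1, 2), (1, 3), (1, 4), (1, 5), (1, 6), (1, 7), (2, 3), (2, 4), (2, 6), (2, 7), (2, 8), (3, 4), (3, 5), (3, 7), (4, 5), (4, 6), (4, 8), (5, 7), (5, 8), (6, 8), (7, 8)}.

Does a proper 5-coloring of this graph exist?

Yes

The chromatic number is 4. 1, 3, 4, 5 are mutually adjacent (a clique of size 4), so at least 4 colors are needed.
One proper 4-coloring: 1=green, 2=blue, 3=yellow, 4=red, 5=blue, 6=yellow, 7=red, 8=green.
Since 5 ≥ 4, a proper 5-coloring certainly exists.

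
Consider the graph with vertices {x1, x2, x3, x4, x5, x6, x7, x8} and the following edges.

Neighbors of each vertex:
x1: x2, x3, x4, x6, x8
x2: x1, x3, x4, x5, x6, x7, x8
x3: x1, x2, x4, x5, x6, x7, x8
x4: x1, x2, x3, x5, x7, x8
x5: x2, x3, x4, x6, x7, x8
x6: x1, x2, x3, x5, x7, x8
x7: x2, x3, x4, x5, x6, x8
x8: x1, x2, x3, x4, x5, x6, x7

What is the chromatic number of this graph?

6

x2, x3, x5, x6, x7, x8 are pairwise adjacent (a clique of size 6), so at least 6 colors are needed.
One proper 6-coloring: x1=5, x2=1, x3=2, x4=4, x5=6, x6=4, x7=5, x8=3. Every edge joins two different colors.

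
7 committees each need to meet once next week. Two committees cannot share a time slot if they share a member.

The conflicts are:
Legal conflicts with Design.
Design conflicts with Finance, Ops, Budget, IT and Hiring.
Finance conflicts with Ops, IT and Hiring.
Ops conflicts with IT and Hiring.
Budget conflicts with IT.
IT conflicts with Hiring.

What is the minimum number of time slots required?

Design, Finance, Ops, IT, Hiring pairwise conflict, so at least 5 time slots are needed.
5 time slots suffice: time slot 1 → {Design}; time slot 2 → {Legal, IT}; time slot 3 → {Ops, Budget}; time slot 4 → {Finance}; time slot 5 → {Hiring}. Each listed conflict is separated.

5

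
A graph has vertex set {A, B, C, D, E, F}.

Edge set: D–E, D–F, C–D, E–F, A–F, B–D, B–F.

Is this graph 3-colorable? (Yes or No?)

The chromatic number is 3. D, E, F are pairwise adjacent, so at least 3 colors are needed.
3 colors suffice: A=1, B=3, C=2, D=1, E=3, F=2.
That is already a proper 3-coloring.

Yes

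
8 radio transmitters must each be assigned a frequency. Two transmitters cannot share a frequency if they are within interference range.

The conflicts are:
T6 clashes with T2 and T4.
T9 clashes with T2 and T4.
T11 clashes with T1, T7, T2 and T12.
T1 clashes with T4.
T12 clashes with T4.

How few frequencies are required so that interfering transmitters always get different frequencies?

The cycle T2-T11-T1-T4-T6-T2 has odd length 5, so it cannot be 2-colored; at least 3 frequencies are needed.
3 frequencies suffice: frequency 1 → {T11, T4}; frequency 2 → {T1, T7, T2, T12}; frequency 3 → {T6, T9}. No two conflicting transmitters share a frequency.

3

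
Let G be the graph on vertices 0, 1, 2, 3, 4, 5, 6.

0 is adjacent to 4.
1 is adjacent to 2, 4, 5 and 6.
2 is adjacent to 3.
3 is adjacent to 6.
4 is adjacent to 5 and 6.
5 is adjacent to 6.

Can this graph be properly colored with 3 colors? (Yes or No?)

1, 4, 5, 6 are pairwise adjacent (a clique of size 4), so at least 4 colors are needed.
So 3 colors are not enough.

No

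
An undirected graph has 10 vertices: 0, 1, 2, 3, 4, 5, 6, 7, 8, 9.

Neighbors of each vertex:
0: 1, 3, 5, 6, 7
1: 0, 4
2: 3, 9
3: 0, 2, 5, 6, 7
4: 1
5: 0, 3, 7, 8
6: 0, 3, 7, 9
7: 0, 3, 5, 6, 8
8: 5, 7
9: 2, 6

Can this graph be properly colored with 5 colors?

Yes

The chromatic number is 4. 0, 3, 6, 7 are pairwise adjacent (a clique of size 4), so at least 4 colors are needed.
4 colors suffice: 0=green, 1=red, 2=green, 3=blue, 4=blue, 5=yellow, 6=yellow, 7=red, 8=blue, 9=red.
Since 5 ≥ 4, a proper 5-coloring certainly exists.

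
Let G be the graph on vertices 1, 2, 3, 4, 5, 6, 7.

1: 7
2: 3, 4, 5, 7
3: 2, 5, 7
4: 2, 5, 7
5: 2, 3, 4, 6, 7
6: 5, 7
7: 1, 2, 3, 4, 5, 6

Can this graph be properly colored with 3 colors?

2, 3, 5, 7 form a clique, so at least 4 colors are needed.
So 3 colors are not enough.

No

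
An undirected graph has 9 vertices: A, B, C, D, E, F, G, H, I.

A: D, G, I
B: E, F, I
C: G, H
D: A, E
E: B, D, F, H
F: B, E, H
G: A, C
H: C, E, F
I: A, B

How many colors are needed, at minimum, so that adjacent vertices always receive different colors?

3

E, F, H are mutually adjacent, so at least 3 colors are needed.
3 colors suffice: A=1, B=2, C=1, D=2, E=1, F=3, G=2, H=2, I=3. Each edge has distinct colors on its endpoints.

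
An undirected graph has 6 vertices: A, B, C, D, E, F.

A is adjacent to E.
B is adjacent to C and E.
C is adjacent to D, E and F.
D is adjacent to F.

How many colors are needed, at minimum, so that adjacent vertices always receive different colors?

C, D, F form a triangle, so at least 3 colors are needed.
A valid assignment using 3 colors: A=1, B=3, C=1, D=3, E=2, F=2. Each edge has distinct colors on its endpoints.

3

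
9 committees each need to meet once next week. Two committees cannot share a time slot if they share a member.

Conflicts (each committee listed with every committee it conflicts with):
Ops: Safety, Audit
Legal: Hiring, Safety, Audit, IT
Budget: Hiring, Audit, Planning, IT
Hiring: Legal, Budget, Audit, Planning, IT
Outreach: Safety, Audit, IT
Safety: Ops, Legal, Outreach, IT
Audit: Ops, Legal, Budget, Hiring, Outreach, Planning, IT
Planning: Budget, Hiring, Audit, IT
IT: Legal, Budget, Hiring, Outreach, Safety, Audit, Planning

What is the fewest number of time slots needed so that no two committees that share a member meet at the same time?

Budget, Hiring, Audit, Planning, IT all conflict with each other, so at least 5 time slots are needed.
5 time slots suffice: Ops=1, Legal=4, Budget=4, Hiring=3, Outreach=3, Safety=2, Audit=2, Planning=5, IT=1. Each listed conflict is separated.

5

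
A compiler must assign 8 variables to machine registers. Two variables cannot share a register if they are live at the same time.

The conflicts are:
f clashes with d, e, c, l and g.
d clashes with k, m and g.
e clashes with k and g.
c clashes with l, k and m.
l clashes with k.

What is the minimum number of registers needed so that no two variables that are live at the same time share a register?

c, l, k pairwise conflict, so at least 3 registers are needed.
3 registers suffice: f=1, d=2, e=2, c=2, l=3, k=1, m=1, g=3. Every pair that conflicts lands in different registers.

3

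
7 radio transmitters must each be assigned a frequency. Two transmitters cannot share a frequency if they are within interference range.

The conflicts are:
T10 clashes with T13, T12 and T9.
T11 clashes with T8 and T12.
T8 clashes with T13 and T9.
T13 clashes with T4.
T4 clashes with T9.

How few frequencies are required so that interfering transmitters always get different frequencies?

The cycle T11-T8-T9-T10-T12-T11 has odd length 5, so it cannot be 2-colored; at least 3 frequencies are needed.
3 frequencies suffice: frequency 1 → {T13, T12, T9}; frequency 2 → {T10, T8, T4}; frequency 3 → {T11}. Every pair that conflicts lands in different frequencies.

3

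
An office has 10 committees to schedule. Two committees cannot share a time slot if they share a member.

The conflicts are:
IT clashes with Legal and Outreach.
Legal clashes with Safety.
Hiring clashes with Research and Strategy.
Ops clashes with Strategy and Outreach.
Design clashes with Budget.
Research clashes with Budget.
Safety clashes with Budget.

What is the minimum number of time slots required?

3

The cycle Legal-Safety-Budget-Research-Hiring-Strategy-Ops-Outreach-IT-Legal has odd length 9, so it cannot be 2-colored; at least 3 time slots are needed.
3 time slots suffice: IT=3, Legal=1, Hiring=1, Ops=1, Design=2, Research=2, Strategy=2, Safety=2, Outreach=2, Budget=1. Every pair that conflicts lands in different time slots.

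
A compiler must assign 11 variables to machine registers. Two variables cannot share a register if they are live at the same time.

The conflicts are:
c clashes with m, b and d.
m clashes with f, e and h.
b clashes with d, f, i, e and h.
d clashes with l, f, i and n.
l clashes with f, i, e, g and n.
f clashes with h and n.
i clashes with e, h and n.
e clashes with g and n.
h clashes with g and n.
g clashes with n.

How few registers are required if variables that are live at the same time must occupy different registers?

d, l, i, n are mutually in conflict, so at least 4 registers are needed.
Using 4 registers: c=2, m=1, b=1, d=3, l=4, f=2, i=2, e=3, h=3, g=2, n=1. Every pair that conflicts lands in different registers.

4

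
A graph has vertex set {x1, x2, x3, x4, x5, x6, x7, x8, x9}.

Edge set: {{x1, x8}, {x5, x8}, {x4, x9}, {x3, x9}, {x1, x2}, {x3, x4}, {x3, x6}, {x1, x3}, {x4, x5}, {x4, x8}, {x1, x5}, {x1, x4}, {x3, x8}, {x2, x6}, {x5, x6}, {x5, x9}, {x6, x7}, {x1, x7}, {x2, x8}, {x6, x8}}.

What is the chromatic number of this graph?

x1, x4, x5, x8 form a clique, so at least 4 colors are needed.
A valid assignment using 4 colors: x1=1, x2=3, x3=3, x4=4, x5=3, x6=1, x7=2, x8=2, x9=1. Every edge joins two different colors.

4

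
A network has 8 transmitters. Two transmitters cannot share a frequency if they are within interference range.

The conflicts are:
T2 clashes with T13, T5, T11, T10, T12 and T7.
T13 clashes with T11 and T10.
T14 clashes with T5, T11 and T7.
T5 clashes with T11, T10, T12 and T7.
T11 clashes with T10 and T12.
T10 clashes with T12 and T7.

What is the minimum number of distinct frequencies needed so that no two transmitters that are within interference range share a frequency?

5

T2, T5, T11, T10, T12 pairwise conflict, so at least 5 frequencies are needed.
5 frequencies suffice: frequency 1 → {T11, T7}; frequency 2 → {T2, T14}; frequency 3 → {T13, T5}; frequency 4 → {T10}; frequency 5 → {T12}. No two conflicting transmitters share a frequency.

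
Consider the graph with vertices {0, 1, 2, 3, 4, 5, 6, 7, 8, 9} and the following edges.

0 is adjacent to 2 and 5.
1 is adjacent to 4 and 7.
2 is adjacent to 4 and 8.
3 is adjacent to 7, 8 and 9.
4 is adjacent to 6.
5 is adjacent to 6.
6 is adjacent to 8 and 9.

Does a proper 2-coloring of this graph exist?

The cycle 0-2-8-6-5-0 has odd length 5, so it cannot be 2-colored; at least 3 colors are needed.
So 2 colors are not enough.

No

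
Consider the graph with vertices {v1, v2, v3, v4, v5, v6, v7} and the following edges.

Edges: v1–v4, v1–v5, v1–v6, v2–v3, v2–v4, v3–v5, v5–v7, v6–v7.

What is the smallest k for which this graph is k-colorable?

3

The cycle v1-v4-v2-v3-v5-v1 has odd length 5, so it cannot be 2-colored; at least 3 colors are needed.
3 colors suffice: color 1 → {v1, v2, v7}; color 2 → {v4, v5, v6}; color 3 → {v3}. No two adjacent vertices share a color.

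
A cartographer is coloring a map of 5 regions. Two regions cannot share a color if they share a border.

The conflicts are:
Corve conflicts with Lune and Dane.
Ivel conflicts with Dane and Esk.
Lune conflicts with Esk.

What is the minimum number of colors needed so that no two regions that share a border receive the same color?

The cycle Lune-Corve-Dane-Ivel-Esk-Lune has odd length 5, so it cannot be 2-colored; at least 3 colors are needed.
One proper 3-coloring: Corve=3, Ivel=2, Lune=2, Dane=1, Esk=1. Each listed conflict is separated.

3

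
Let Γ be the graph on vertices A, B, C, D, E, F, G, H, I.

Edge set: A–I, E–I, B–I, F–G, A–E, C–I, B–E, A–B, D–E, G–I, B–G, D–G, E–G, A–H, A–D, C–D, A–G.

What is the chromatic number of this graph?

A, B, E, G, I form a clique, so at least 5 colors are needed.
5 colors suffice: color 1 → {A, C, F}; color 2 → {G, H}; color 3 → {E}; color 4 → {D, I}; color 5 → {B}. No two adjacent vertices share a color.

5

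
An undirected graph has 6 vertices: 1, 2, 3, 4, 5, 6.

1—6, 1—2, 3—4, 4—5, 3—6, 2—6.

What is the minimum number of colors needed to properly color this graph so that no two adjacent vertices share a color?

3

1, 2, 6 form a triangle, so at least 3 colors are needed.
3 colors suffice: color red → {4, 6}; color blue → {2, 3, 5}; color green → {1}. Each edge has distinct colors on its endpoints.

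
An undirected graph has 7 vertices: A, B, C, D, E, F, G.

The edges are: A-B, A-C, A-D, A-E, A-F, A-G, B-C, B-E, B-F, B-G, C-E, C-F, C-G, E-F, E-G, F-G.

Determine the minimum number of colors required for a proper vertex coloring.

6

A, B, C, E, F, G form a clique, so at least 6 colors are needed.
One proper 6-coloring: A=1, B=6, C=3, D=2, E=2, F=4, G=5. Each edge has distinct colors on its endpoints.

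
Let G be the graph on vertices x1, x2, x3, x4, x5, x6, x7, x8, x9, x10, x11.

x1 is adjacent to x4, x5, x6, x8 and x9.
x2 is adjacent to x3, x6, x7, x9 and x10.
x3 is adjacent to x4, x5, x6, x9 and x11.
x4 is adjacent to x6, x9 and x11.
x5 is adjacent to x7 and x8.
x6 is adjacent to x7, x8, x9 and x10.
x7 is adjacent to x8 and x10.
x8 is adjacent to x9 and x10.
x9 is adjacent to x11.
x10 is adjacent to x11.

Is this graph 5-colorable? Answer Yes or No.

The chromatic number is 4. x2, x6, x7, x10 are mutually adjacent (a clique of size 4), so at least 4 colors are needed.
4 colors suffice: color R → {x5, x6, x11}; color B → {x9, x10}; color G → {x2, x4, x8}; color Y → {x1, x3, x7}.
Since 5 ≥ 4, a proper 5-coloring certainly exists.

Yes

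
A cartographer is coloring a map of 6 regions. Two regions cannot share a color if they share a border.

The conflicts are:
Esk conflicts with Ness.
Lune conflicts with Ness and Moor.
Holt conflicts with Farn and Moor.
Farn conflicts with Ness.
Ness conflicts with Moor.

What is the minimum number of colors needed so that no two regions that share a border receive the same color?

3

Lune, Ness, Moor all conflict with each other, so at least 3 colors are needed.
3 colors suffice: color 1 → {Holt, Ness}; color 2 → {Esk, Farn, Moor}; color 3 → {Lune}. Each listed conflict is separated.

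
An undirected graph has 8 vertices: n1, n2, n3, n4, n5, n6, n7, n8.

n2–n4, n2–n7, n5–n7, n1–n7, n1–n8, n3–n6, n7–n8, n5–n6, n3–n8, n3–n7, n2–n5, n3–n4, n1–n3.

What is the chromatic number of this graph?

n1, n3, n7, n8 are mutually adjacent (a clique of size 4), so at least 4 colors are needed.
4 colors suffice: n1=4, n2=3, n3=2, n4=1, n5=2, n6=1, n7=1, n8=3. No two adjacent vertices share a color.

4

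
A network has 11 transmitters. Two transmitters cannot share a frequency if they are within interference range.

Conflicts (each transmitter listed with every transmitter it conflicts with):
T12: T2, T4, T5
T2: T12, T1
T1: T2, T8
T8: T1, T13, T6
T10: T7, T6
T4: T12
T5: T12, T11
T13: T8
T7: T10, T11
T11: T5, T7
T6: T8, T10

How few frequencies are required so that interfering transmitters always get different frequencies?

3

The cycle T11-T5-T12-T2-T1-T8-T6-T10-T7-T11 has odd length 9, so it cannot be 2-colored; at least 3 frequencies are needed.
A valid assignment using 3 frequencies: T12=1, T2=3, T1=2, T8=1, T10=3, T4=2, T5=2, T13=2, T7=1, T11=3, T6=2. Every pair that conflicts lands in different frequencies.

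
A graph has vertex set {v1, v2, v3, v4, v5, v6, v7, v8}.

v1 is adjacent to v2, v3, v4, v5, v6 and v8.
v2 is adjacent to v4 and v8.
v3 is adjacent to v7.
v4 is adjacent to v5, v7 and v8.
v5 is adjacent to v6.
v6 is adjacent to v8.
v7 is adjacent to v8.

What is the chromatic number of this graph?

v1, v2, v4, v8 form a clique, so at least 4 colors are needed.
One proper 4-coloring: v1=1, v2=4, v3=2, v4=2, v5=3, v6=2, v7=1, v8=3. Every edge joins two different colors.

4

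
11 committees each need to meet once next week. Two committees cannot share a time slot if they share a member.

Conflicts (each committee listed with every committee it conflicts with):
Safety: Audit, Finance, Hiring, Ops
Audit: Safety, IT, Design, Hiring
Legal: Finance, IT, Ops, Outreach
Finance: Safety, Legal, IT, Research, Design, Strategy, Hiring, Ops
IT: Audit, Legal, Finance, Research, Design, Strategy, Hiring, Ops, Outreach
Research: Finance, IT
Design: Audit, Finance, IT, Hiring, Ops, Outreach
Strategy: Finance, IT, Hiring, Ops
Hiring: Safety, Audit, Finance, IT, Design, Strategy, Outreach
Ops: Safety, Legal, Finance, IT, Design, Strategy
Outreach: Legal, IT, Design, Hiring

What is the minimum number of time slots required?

4

Audit, IT, Design, Hiring all conflict with each other, so at least 4 time slots are needed.
4 time slots suffice: Safety=1, Audit=2, Legal=4, Finance=2, IT=1, Research=3, Design=4, Strategy=4, Hiring=3, Ops=3, Outreach=2. No two conflicting committees share a time slot.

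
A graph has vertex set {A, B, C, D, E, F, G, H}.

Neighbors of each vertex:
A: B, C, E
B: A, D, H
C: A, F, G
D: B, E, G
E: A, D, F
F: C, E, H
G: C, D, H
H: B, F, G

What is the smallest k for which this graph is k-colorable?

3

The cycle G-C-A-B-H-G has odd length 5, so it cannot be 2-colored; at least 3 colors are needed.
3 colors suffice: color red → {A, F, G}; color blue → {C, D, H}; color green → {B, E}. No two adjacent vertices share a color.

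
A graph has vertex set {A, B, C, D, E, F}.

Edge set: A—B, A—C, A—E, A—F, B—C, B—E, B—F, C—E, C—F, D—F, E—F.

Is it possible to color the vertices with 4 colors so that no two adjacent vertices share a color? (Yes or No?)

No

A, B, C, E, F form a clique, so at least 5 colors are needed.
So 4 colors are not enough.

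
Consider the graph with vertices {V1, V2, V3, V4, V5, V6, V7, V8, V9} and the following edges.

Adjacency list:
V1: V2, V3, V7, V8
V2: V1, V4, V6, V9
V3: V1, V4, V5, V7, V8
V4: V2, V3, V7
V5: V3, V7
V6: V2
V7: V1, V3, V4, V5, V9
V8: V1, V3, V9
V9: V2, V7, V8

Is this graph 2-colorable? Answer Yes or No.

No

V1, V3, V7 are pairwise adjacent, so at least 3 colors are needed.
So 2 colors are not enough.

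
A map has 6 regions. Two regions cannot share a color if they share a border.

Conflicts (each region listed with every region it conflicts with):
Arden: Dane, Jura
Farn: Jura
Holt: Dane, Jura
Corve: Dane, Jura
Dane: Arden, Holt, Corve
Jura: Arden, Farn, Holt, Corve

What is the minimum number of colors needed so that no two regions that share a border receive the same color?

2

Corve and Dane conflict, so at least 2 colors are needed.
2 colors suffice: color 1 → {Dane, Jura}; color 2 → {Arden, Farn, Holt, Corve}. Each listed conflict is separated.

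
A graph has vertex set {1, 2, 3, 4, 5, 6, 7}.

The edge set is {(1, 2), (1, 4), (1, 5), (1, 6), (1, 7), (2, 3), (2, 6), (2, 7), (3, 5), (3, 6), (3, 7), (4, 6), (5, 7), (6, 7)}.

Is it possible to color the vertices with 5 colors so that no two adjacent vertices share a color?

The chromatic number is 4. 1, 2, 6, 7 form a clique, so at least 4 colors are needed.
4 colors suffice: 1=a, 2=d, 3=a, 4=b, 5=c, 6=c, 7=b.
Since 5 ≥ 4, a proper 5-coloring certainly exists.

Yes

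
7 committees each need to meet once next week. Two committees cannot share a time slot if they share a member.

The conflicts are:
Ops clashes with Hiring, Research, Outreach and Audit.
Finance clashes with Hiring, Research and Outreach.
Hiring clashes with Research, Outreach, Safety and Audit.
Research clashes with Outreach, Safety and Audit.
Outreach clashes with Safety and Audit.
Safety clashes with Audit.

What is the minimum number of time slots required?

Ops, Hiring, Research, Outreach, Audit all conflict with each other, so at least 5 time slots are needed.
Using 5 time slots: Ops=5, Finance=4, Hiring=3, Research=1, Outreach=2, Safety=5, Audit=4. Each listed conflict is separated.

5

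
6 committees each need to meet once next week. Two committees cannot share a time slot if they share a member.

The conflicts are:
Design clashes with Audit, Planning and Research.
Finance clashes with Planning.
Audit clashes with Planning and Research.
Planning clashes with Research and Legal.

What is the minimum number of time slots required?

4

Design, Audit, Planning, Research are mutually in conflict, so at least 4 time slots are needed.
A valid assignment using 4 time slots: Design=4, Finance=2, Audit=2, Planning=1, Research=3, Legal=2. Each listed conflict is separated.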